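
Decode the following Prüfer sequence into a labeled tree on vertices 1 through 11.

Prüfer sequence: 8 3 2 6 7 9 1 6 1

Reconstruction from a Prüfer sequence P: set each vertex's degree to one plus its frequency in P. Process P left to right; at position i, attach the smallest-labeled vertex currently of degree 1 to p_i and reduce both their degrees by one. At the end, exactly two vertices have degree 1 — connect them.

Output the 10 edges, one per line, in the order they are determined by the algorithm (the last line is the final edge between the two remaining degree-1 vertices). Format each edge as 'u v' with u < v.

Answer: 4 8
3 5
2 3
2 6
7 8
7 9
1 9
6 10
1 6
1 11

Derivation:
Initial degrees: {1:3, 2:2, 3:2, 4:1, 5:1, 6:3, 7:2, 8:2, 9:2, 10:1, 11:1}
Step 1: smallest deg-1 vertex = 4, p_1 = 8. Add edge {4,8}. Now deg[4]=0, deg[8]=1.
Step 2: smallest deg-1 vertex = 5, p_2 = 3. Add edge {3,5}. Now deg[5]=0, deg[3]=1.
Step 3: smallest deg-1 vertex = 3, p_3 = 2. Add edge {2,3}. Now deg[3]=0, deg[2]=1.
Step 4: smallest deg-1 vertex = 2, p_4 = 6. Add edge {2,6}. Now deg[2]=0, deg[6]=2.
Step 5: smallest deg-1 vertex = 8, p_5 = 7. Add edge {7,8}. Now deg[8]=0, deg[7]=1.
Step 6: smallest deg-1 vertex = 7, p_6 = 9. Add edge {7,9}. Now deg[7]=0, deg[9]=1.
Step 7: smallest deg-1 vertex = 9, p_7 = 1. Add edge {1,9}. Now deg[9]=0, deg[1]=2.
Step 8: smallest deg-1 vertex = 10, p_8 = 6. Add edge {6,10}. Now deg[10]=0, deg[6]=1.
Step 9: smallest deg-1 vertex = 6, p_9 = 1. Add edge {1,6}. Now deg[6]=0, deg[1]=1.
Final: two remaining deg-1 vertices are 1, 11. Add edge {1,11}.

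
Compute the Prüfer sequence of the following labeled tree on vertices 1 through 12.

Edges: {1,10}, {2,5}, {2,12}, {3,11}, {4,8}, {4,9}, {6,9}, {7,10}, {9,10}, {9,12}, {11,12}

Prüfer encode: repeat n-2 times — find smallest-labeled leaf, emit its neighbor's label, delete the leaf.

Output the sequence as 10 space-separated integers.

Answer: 10 11 2 12 9 10 4 9 9 12

Derivation:
Step 1: leaves = {1,3,5,6,7,8}. Remove smallest leaf 1, emit neighbor 10.
Step 2: leaves = {3,5,6,7,8}. Remove smallest leaf 3, emit neighbor 11.
Step 3: leaves = {5,6,7,8,11}. Remove smallest leaf 5, emit neighbor 2.
Step 4: leaves = {2,6,7,8,11}. Remove smallest leaf 2, emit neighbor 12.
Step 5: leaves = {6,7,8,11}. Remove smallest leaf 6, emit neighbor 9.
Step 6: leaves = {7,8,11}. Remove smallest leaf 7, emit neighbor 10.
Step 7: leaves = {8,10,11}. Remove smallest leaf 8, emit neighbor 4.
Step 8: leaves = {4,10,11}. Remove smallest leaf 4, emit neighbor 9.
Step 9: leaves = {10,11}. Remove smallest leaf 10, emit neighbor 9.
Step 10: leaves = {9,11}. Remove smallest leaf 9, emit neighbor 12.
Done: 2 vertices remain (11, 12). Sequence = [10 11 2 12 9 10 4 9 9 12]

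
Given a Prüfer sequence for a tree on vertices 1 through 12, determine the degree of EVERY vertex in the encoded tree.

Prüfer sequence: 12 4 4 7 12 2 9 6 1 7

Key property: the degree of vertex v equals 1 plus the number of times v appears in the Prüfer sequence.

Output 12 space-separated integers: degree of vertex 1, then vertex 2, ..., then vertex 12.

p_1 = 12: count[12] becomes 1
p_2 = 4: count[4] becomes 1
p_3 = 4: count[4] becomes 2
p_4 = 7: count[7] becomes 1
p_5 = 12: count[12] becomes 2
p_6 = 2: count[2] becomes 1
p_7 = 9: count[9] becomes 1
p_8 = 6: count[6] becomes 1
p_9 = 1: count[1] becomes 1
p_10 = 7: count[7] becomes 2
Degrees (1 + count): deg[1]=1+1=2, deg[2]=1+1=2, deg[3]=1+0=1, deg[4]=1+2=3, deg[5]=1+0=1, deg[6]=1+1=2, deg[7]=1+2=3, deg[8]=1+0=1, deg[9]=1+1=2, deg[10]=1+0=1, deg[11]=1+0=1, deg[12]=1+2=3

Answer: 2 2 1 3 1 2 3 1 2 1 1 3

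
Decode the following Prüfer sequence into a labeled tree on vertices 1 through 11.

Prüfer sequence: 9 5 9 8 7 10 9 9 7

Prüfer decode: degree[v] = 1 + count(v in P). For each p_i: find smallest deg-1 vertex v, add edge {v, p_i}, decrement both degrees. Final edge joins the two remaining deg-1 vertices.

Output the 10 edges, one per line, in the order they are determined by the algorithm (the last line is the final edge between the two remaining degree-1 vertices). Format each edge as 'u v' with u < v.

Answer: 1 9
2 5
3 9
4 8
5 7
6 10
8 9
9 10
7 9
7 11

Derivation:
Initial degrees: {1:1, 2:1, 3:1, 4:1, 5:2, 6:1, 7:3, 8:2, 9:5, 10:2, 11:1}
Step 1: smallest deg-1 vertex = 1, p_1 = 9. Add edge {1,9}. Now deg[1]=0, deg[9]=4.
Step 2: smallest deg-1 vertex = 2, p_2 = 5. Add edge {2,5}. Now deg[2]=0, deg[5]=1.
Step 3: smallest deg-1 vertex = 3, p_3 = 9. Add edge {3,9}. Now deg[3]=0, deg[9]=3.
Step 4: smallest deg-1 vertex = 4, p_4 = 8. Add edge {4,8}. Now deg[4]=0, deg[8]=1.
Step 5: smallest deg-1 vertex = 5, p_5 = 7. Add edge {5,7}. Now deg[5]=0, deg[7]=2.
Step 6: smallest deg-1 vertex = 6, p_6 = 10. Add edge {6,10}. Now deg[6]=0, deg[10]=1.
Step 7: smallest deg-1 vertex = 8, p_7 = 9. Add edge {8,9}. Now deg[8]=0, deg[9]=2.
Step 8: smallest deg-1 vertex = 10, p_8 = 9. Add edge {9,10}. Now deg[10]=0, deg[9]=1.
Step 9: smallest deg-1 vertex = 9, p_9 = 7. Add edge {7,9}. Now deg[9]=0, deg[7]=1.
Final: two remaining deg-1 vertices are 7, 11. Add edge {7,11}.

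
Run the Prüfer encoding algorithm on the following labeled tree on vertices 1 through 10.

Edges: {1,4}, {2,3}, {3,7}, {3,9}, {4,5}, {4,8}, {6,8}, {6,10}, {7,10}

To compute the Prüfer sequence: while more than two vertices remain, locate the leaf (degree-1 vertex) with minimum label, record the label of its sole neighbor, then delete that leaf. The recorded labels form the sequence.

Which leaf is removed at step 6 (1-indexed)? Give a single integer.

Step 1: current leaves = {1,2,5,9}. Remove leaf 1 (neighbor: 4).
Step 2: current leaves = {2,5,9}. Remove leaf 2 (neighbor: 3).
Step 3: current leaves = {5,9}. Remove leaf 5 (neighbor: 4).
Step 4: current leaves = {4,9}. Remove leaf 4 (neighbor: 8).
Step 5: current leaves = {8,9}. Remove leaf 8 (neighbor: 6).
Step 6: current leaves = {6,9}. Remove leaf 6 (neighbor: 10).

Answer: 6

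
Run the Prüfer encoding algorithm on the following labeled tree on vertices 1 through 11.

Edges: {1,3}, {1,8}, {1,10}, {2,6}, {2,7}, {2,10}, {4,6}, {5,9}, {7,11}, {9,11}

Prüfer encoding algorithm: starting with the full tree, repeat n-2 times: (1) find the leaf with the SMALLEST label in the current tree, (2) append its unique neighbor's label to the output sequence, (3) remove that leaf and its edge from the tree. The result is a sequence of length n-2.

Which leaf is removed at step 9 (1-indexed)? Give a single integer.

Step 1: current leaves = {3,4,5,8}. Remove leaf 3 (neighbor: 1).
Step 2: current leaves = {4,5,8}. Remove leaf 4 (neighbor: 6).
Step 3: current leaves = {5,6,8}. Remove leaf 5 (neighbor: 9).
Step 4: current leaves = {6,8,9}. Remove leaf 6 (neighbor: 2).
Step 5: current leaves = {8,9}. Remove leaf 8 (neighbor: 1).
Step 6: current leaves = {1,9}. Remove leaf 1 (neighbor: 10).
Step 7: current leaves = {9,10}. Remove leaf 9 (neighbor: 11).
Step 8: current leaves = {10,11}. Remove leaf 10 (neighbor: 2).
Step 9: current leaves = {2,11}. Remove leaf 2 (neighbor: 7).

Answer: 2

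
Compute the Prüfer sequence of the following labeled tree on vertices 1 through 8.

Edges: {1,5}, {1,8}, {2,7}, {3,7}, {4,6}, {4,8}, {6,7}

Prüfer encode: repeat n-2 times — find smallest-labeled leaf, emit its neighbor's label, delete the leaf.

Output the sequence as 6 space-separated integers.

Step 1: leaves = {2,3,5}. Remove smallest leaf 2, emit neighbor 7.
Step 2: leaves = {3,5}. Remove smallest leaf 3, emit neighbor 7.
Step 3: leaves = {5,7}. Remove smallest leaf 5, emit neighbor 1.
Step 4: leaves = {1,7}. Remove smallest leaf 1, emit neighbor 8.
Step 5: leaves = {7,8}. Remove smallest leaf 7, emit neighbor 6.
Step 6: leaves = {6,8}. Remove smallest leaf 6, emit neighbor 4.
Done: 2 vertices remain (4, 8). Sequence = [7 7 1 8 6 4]

Answer: 7 7 1 8 6 4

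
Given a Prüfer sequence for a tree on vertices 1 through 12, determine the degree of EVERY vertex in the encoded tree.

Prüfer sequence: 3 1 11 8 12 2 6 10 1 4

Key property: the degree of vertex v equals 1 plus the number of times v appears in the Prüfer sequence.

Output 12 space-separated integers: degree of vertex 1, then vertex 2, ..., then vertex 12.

Answer: 3 2 2 2 1 2 1 2 1 2 2 2

Derivation:
p_1 = 3: count[3] becomes 1
p_2 = 1: count[1] becomes 1
p_3 = 11: count[11] becomes 1
p_4 = 8: count[8] becomes 1
p_5 = 12: count[12] becomes 1
p_6 = 2: count[2] becomes 1
p_7 = 6: count[6] becomes 1
p_8 = 10: count[10] becomes 1
p_9 = 1: count[1] becomes 2
p_10 = 4: count[4] becomes 1
Degrees (1 + count): deg[1]=1+2=3, deg[2]=1+1=2, deg[3]=1+1=2, deg[4]=1+1=2, deg[5]=1+0=1, deg[6]=1+1=2, deg[7]=1+0=1, deg[8]=1+1=2, deg[9]=1+0=1, deg[10]=1+1=2, deg[11]=1+1=2, deg[12]=1+1=2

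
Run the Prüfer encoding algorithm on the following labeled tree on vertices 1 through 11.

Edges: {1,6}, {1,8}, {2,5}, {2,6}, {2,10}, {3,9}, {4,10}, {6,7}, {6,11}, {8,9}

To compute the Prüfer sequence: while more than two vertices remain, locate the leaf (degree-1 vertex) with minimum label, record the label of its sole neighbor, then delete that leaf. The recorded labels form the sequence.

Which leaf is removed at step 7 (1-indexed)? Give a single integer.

Answer: 1

Derivation:
Step 1: current leaves = {3,4,5,7,11}. Remove leaf 3 (neighbor: 9).
Step 2: current leaves = {4,5,7,9,11}. Remove leaf 4 (neighbor: 10).
Step 3: current leaves = {5,7,9,10,11}. Remove leaf 5 (neighbor: 2).
Step 4: current leaves = {7,9,10,11}. Remove leaf 7 (neighbor: 6).
Step 5: current leaves = {9,10,11}. Remove leaf 9 (neighbor: 8).
Step 6: current leaves = {8,10,11}. Remove leaf 8 (neighbor: 1).
Step 7: current leaves = {1,10,11}. Remove leaf 1 (neighbor: 6).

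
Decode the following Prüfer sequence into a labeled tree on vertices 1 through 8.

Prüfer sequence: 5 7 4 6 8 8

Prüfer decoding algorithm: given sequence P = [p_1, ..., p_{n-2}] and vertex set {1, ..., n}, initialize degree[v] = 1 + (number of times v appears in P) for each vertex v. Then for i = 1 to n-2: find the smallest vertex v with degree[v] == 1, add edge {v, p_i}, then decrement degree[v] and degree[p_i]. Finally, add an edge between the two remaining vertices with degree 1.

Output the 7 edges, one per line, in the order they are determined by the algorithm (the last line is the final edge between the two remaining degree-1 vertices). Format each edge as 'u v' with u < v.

Initial degrees: {1:1, 2:1, 3:1, 4:2, 5:2, 6:2, 7:2, 8:3}
Step 1: smallest deg-1 vertex = 1, p_1 = 5. Add edge {1,5}. Now deg[1]=0, deg[5]=1.
Step 2: smallest deg-1 vertex = 2, p_2 = 7. Add edge {2,7}. Now deg[2]=0, deg[7]=1.
Step 3: smallest deg-1 vertex = 3, p_3 = 4. Add edge {3,4}. Now deg[3]=0, deg[4]=1.
Step 4: smallest deg-1 vertex = 4, p_4 = 6. Add edge {4,6}. Now deg[4]=0, deg[6]=1.
Step 5: smallest deg-1 vertex = 5, p_5 = 8. Add edge {5,8}. Now deg[5]=0, deg[8]=2.
Step 6: smallest deg-1 vertex = 6, p_6 = 8. Add edge {6,8}. Now deg[6]=0, deg[8]=1.
Final: two remaining deg-1 vertices are 7, 8. Add edge {7,8}.

Answer: 1 5
2 7
3 4
4 6
5 8
6 8
7 8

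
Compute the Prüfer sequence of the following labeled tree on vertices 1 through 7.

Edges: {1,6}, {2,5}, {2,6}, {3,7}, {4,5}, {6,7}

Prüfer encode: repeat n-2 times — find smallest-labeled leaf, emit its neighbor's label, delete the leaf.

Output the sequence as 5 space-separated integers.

Answer: 6 7 5 2 6

Derivation:
Step 1: leaves = {1,3,4}. Remove smallest leaf 1, emit neighbor 6.
Step 2: leaves = {3,4}. Remove smallest leaf 3, emit neighbor 7.
Step 3: leaves = {4,7}. Remove smallest leaf 4, emit neighbor 5.
Step 4: leaves = {5,7}. Remove smallest leaf 5, emit neighbor 2.
Step 5: leaves = {2,7}. Remove smallest leaf 2, emit neighbor 6.
Done: 2 vertices remain (6, 7). Sequence = [6 7 5 2 6]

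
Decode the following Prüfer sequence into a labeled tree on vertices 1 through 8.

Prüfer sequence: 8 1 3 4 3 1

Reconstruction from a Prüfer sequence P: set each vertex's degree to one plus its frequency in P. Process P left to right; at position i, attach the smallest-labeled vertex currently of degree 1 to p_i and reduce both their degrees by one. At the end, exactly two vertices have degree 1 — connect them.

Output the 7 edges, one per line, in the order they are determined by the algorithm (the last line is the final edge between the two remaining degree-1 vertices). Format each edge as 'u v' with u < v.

Initial degrees: {1:3, 2:1, 3:3, 4:2, 5:1, 6:1, 7:1, 8:2}
Step 1: smallest deg-1 vertex = 2, p_1 = 8. Add edge {2,8}. Now deg[2]=0, deg[8]=1.
Step 2: smallest deg-1 vertex = 5, p_2 = 1. Add edge {1,5}. Now deg[5]=0, deg[1]=2.
Step 3: smallest deg-1 vertex = 6, p_3 = 3. Add edge {3,6}. Now deg[6]=0, deg[3]=2.
Step 4: smallest deg-1 vertex = 7, p_4 = 4. Add edge {4,7}. Now deg[7]=0, deg[4]=1.
Step 5: smallest deg-1 vertex = 4, p_5 = 3. Add edge {3,4}. Now deg[4]=0, deg[3]=1.
Step 6: smallest deg-1 vertex = 3, p_6 = 1. Add edge {1,3}. Now deg[3]=0, deg[1]=1.
Final: two remaining deg-1 vertices are 1, 8. Add edge {1,8}.

Answer: 2 8
1 5
3 6
4 7
3 4
1 3
1 8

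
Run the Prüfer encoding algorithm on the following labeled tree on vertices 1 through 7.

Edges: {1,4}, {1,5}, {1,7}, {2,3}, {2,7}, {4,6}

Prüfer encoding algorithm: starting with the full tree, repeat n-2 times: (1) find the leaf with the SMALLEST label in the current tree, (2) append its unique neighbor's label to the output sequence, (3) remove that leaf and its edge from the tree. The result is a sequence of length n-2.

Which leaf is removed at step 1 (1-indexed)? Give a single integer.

Step 1: current leaves = {3,5,6}. Remove leaf 3 (neighbor: 2).

Answer: 3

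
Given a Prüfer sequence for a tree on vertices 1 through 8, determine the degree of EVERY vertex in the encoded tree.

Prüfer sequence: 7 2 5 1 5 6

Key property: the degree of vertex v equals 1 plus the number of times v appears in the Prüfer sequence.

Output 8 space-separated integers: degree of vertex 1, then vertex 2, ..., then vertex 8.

p_1 = 7: count[7] becomes 1
p_2 = 2: count[2] becomes 1
p_3 = 5: count[5] becomes 1
p_4 = 1: count[1] becomes 1
p_5 = 5: count[5] becomes 2
p_6 = 6: count[6] becomes 1
Degrees (1 + count): deg[1]=1+1=2, deg[2]=1+1=2, deg[3]=1+0=1, deg[4]=1+0=1, deg[5]=1+2=3, deg[6]=1+1=2, deg[7]=1+1=2, deg[8]=1+0=1

Answer: 2 2 1 1 3 2 2 1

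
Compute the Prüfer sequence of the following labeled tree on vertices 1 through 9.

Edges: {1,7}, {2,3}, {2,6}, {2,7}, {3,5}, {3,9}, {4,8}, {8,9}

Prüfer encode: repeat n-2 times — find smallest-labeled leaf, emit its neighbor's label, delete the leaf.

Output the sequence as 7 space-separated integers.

Step 1: leaves = {1,4,5,6}. Remove smallest leaf 1, emit neighbor 7.
Step 2: leaves = {4,5,6,7}. Remove smallest leaf 4, emit neighbor 8.
Step 3: leaves = {5,6,7,8}. Remove smallest leaf 5, emit neighbor 3.
Step 4: leaves = {6,7,8}. Remove smallest leaf 6, emit neighbor 2.
Step 5: leaves = {7,8}. Remove smallest leaf 7, emit neighbor 2.
Step 6: leaves = {2,8}. Remove smallest leaf 2, emit neighbor 3.
Step 7: leaves = {3,8}. Remove smallest leaf 3, emit neighbor 9.
Done: 2 vertices remain (8, 9). Sequence = [7 8 3 2 2 3 9]

Answer: 7 8 3 2 2 3 9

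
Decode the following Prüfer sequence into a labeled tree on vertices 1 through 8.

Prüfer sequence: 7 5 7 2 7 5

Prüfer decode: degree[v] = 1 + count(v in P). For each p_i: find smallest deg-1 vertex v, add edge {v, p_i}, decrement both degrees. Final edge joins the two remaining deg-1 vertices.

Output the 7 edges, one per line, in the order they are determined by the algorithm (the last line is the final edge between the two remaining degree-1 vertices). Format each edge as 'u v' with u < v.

Initial degrees: {1:1, 2:2, 3:1, 4:1, 5:3, 6:1, 7:4, 8:1}
Step 1: smallest deg-1 vertex = 1, p_1 = 7. Add edge {1,7}. Now deg[1]=0, deg[7]=3.
Step 2: smallest deg-1 vertex = 3, p_2 = 5. Add edge {3,5}. Now deg[3]=0, deg[5]=2.
Step 3: smallest deg-1 vertex = 4, p_3 = 7. Add edge {4,7}. Now deg[4]=0, deg[7]=2.
Step 4: smallest deg-1 vertex = 6, p_4 = 2. Add edge {2,6}. Now deg[6]=0, deg[2]=1.
Step 5: smallest deg-1 vertex = 2, p_5 = 7. Add edge {2,7}. Now deg[2]=0, deg[7]=1.
Step 6: smallest deg-1 vertex = 7, p_6 = 5. Add edge {5,7}. Now deg[7]=0, deg[5]=1.
Final: two remaining deg-1 vertices are 5, 8. Add edge {5,8}.

Answer: 1 7
3 5
4 7
2 6
2 7
5 7
5 8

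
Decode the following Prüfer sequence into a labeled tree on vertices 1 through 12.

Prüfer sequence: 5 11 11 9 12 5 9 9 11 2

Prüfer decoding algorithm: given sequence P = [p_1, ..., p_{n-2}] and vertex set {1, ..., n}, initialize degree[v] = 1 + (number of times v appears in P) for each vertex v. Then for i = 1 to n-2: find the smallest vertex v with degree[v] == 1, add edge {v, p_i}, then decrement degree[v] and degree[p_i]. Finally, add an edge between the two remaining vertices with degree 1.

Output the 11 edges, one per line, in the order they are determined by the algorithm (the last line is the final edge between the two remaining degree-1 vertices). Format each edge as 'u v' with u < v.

Initial degrees: {1:1, 2:2, 3:1, 4:1, 5:3, 6:1, 7:1, 8:1, 9:4, 10:1, 11:4, 12:2}
Step 1: smallest deg-1 vertex = 1, p_1 = 5. Add edge {1,5}. Now deg[1]=0, deg[5]=2.
Step 2: smallest deg-1 vertex = 3, p_2 = 11. Add edge {3,11}. Now deg[3]=0, deg[11]=3.
Step 3: smallest deg-1 vertex = 4, p_3 = 11. Add edge {4,11}. Now deg[4]=0, deg[11]=2.
Step 4: smallest deg-1 vertex = 6, p_4 = 9. Add edge {6,9}. Now deg[6]=0, deg[9]=3.
Step 5: smallest deg-1 vertex = 7, p_5 = 12. Add edge {7,12}. Now deg[7]=0, deg[12]=1.
Step 6: smallest deg-1 vertex = 8, p_6 = 5. Add edge {5,8}. Now deg[8]=0, deg[5]=1.
Step 7: smallest deg-1 vertex = 5, p_7 = 9. Add edge {5,9}. Now deg[5]=0, deg[9]=2.
Step 8: smallest deg-1 vertex = 10, p_8 = 9. Add edge {9,10}. Now deg[10]=0, deg[9]=1.
Step 9: smallest deg-1 vertex = 9, p_9 = 11. Add edge {9,11}. Now deg[9]=0, deg[11]=1.
Step 10: smallest deg-1 vertex = 11, p_10 = 2. Add edge {2,11}. Now deg[11]=0, deg[2]=1.
Final: two remaining deg-1 vertices are 2, 12. Add edge {2,12}.

Answer: 1 5
3 11
4 11
6 9
7 12
5 8
5 9
9 10
9 11
2 11
2 12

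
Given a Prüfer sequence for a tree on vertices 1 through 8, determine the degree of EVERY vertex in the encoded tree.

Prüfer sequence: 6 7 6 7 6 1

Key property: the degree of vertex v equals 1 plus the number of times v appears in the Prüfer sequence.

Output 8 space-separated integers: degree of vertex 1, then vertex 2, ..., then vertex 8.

Answer: 2 1 1 1 1 4 3 1

Derivation:
p_1 = 6: count[6] becomes 1
p_2 = 7: count[7] becomes 1
p_3 = 6: count[6] becomes 2
p_4 = 7: count[7] becomes 2
p_5 = 6: count[6] becomes 3
p_6 = 1: count[1] becomes 1
Degrees (1 + count): deg[1]=1+1=2, deg[2]=1+0=1, deg[3]=1+0=1, deg[4]=1+0=1, deg[5]=1+0=1, deg[6]=1+3=4, deg[7]=1+2=3, deg[8]=1+0=1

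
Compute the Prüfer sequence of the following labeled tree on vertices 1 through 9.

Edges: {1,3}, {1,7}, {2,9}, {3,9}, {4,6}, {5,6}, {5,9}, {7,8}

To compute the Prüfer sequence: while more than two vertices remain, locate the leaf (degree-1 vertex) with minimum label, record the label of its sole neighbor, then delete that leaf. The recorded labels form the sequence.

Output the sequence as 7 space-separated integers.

Step 1: leaves = {2,4,8}. Remove smallest leaf 2, emit neighbor 9.
Step 2: leaves = {4,8}. Remove smallest leaf 4, emit neighbor 6.
Step 3: leaves = {6,8}. Remove smallest leaf 6, emit neighbor 5.
Step 4: leaves = {5,8}. Remove smallest leaf 5, emit neighbor 9.
Step 5: leaves = {8,9}. Remove smallest leaf 8, emit neighbor 7.
Step 6: leaves = {7,9}. Remove smallest leaf 7, emit neighbor 1.
Step 7: leaves = {1,9}. Remove smallest leaf 1, emit neighbor 3.
Done: 2 vertices remain (3, 9). Sequence = [9 6 5 9 7 1 3]

Answer: 9 6 5 9 7 1 3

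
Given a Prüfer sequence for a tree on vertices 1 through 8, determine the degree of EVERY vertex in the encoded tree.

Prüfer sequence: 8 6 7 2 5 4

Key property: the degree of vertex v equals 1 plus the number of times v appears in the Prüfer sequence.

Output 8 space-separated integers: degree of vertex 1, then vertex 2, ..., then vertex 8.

p_1 = 8: count[8] becomes 1
p_2 = 6: count[6] becomes 1
p_3 = 7: count[7] becomes 1
p_4 = 2: count[2] becomes 1
p_5 = 5: count[5] becomes 1
p_6 = 4: count[4] becomes 1
Degrees (1 + count): deg[1]=1+0=1, deg[2]=1+1=2, deg[3]=1+0=1, deg[4]=1+1=2, deg[5]=1+1=2, deg[6]=1+1=2, deg[7]=1+1=2, deg[8]=1+1=2

Answer: 1 2 1 2 2 2 2 2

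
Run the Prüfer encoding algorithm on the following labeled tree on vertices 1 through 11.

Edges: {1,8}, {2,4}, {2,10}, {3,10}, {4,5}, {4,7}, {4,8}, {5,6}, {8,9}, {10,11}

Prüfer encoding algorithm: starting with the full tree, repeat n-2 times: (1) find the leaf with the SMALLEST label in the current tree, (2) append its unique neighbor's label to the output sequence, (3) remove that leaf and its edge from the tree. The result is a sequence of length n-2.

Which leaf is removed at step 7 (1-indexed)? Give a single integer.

Step 1: current leaves = {1,3,6,7,9,11}. Remove leaf 1 (neighbor: 8).
Step 2: current leaves = {3,6,7,9,11}. Remove leaf 3 (neighbor: 10).
Step 3: current leaves = {6,7,9,11}. Remove leaf 6 (neighbor: 5).
Step 4: current leaves = {5,7,9,11}. Remove leaf 5 (neighbor: 4).
Step 5: current leaves = {7,9,11}. Remove leaf 7 (neighbor: 4).
Step 6: current leaves = {9,11}. Remove leaf 9 (neighbor: 8).
Step 7: current leaves = {8,11}. Remove leaf 8 (neighbor: 4).

Answer: 8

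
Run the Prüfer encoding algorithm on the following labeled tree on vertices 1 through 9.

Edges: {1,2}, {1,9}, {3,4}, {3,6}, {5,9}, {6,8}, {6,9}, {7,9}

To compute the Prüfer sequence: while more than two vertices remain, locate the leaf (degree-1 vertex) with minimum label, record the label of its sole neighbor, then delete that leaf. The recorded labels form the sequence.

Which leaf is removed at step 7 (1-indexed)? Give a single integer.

Answer: 8

Derivation:
Step 1: current leaves = {2,4,5,7,8}. Remove leaf 2 (neighbor: 1).
Step 2: current leaves = {1,4,5,7,8}. Remove leaf 1 (neighbor: 9).
Step 3: current leaves = {4,5,7,8}. Remove leaf 4 (neighbor: 3).
Step 4: current leaves = {3,5,7,8}. Remove leaf 3 (neighbor: 6).
Step 5: current leaves = {5,7,8}. Remove leaf 5 (neighbor: 9).
Step 6: current leaves = {7,8}. Remove leaf 7 (neighbor: 9).
Step 7: current leaves = {8,9}. Remove leaf 8 (neighbor: 6).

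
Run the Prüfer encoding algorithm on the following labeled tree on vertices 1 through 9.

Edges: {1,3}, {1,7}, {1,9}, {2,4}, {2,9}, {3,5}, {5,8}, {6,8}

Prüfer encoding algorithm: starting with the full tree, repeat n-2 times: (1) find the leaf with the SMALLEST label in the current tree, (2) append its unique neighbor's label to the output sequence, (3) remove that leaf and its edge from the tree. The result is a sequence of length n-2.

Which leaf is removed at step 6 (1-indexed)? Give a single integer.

Step 1: current leaves = {4,6,7}. Remove leaf 4 (neighbor: 2).
Step 2: current leaves = {2,6,7}. Remove leaf 2 (neighbor: 9).
Step 3: current leaves = {6,7,9}. Remove leaf 6 (neighbor: 8).
Step 4: current leaves = {7,8,9}. Remove leaf 7 (neighbor: 1).
Step 5: current leaves = {8,9}. Remove leaf 8 (neighbor: 5).
Step 6: current leaves = {5,9}. Remove leaf 5 (neighbor: 3).

Answer: 5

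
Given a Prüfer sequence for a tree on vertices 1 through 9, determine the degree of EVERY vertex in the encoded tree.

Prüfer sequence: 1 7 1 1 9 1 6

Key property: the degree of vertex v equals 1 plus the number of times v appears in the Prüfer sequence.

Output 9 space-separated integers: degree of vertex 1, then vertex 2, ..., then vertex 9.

Answer: 5 1 1 1 1 2 2 1 2

Derivation:
p_1 = 1: count[1] becomes 1
p_2 = 7: count[7] becomes 1
p_3 = 1: count[1] becomes 2
p_4 = 1: count[1] becomes 3
p_5 = 9: count[9] becomes 1
p_6 = 1: count[1] becomes 4
p_7 = 6: count[6] becomes 1
Degrees (1 + count): deg[1]=1+4=5, deg[2]=1+0=1, deg[3]=1+0=1, deg[4]=1+0=1, deg[5]=1+0=1, deg[6]=1+1=2, deg[7]=1+1=2, deg[8]=1+0=1, deg[9]=1+1=2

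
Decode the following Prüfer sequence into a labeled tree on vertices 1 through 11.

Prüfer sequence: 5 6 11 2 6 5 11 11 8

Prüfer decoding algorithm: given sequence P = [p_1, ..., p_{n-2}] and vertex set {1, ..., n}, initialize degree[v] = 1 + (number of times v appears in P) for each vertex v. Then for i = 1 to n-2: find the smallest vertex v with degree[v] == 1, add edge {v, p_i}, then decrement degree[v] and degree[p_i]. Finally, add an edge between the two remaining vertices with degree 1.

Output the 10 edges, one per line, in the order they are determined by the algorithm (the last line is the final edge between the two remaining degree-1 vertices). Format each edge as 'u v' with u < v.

Answer: 1 5
3 6
4 11
2 7
2 6
5 6
5 11
9 11
8 10
8 11

Derivation:
Initial degrees: {1:1, 2:2, 3:1, 4:1, 5:3, 6:3, 7:1, 8:2, 9:1, 10:1, 11:4}
Step 1: smallest deg-1 vertex = 1, p_1 = 5. Add edge {1,5}. Now deg[1]=0, deg[5]=2.
Step 2: smallest deg-1 vertex = 3, p_2 = 6. Add edge {3,6}. Now deg[3]=0, deg[6]=2.
Step 3: smallest deg-1 vertex = 4, p_3 = 11. Add edge {4,11}. Now deg[4]=0, deg[11]=3.
Step 4: smallest deg-1 vertex = 7, p_4 = 2. Add edge {2,7}. Now deg[7]=0, deg[2]=1.
Step 5: smallest deg-1 vertex = 2, p_5 = 6. Add edge {2,6}. Now deg[2]=0, deg[6]=1.
Step 6: smallest deg-1 vertex = 6, p_6 = 5. Add edge {5,6}. Now deg[6]=0, deg[5]=1.
Step 7: smallest deg-1 vertex = 5, p_7 = 11. Add edge {5,11}. Now deg[5]=0, deg[11]=2.
Step 8: smallest deg-1 vertex = 9, p_8 = 11. Add edge {9,11}. Now deg[9]=0, deg[11]=1.
Step 9: smallest deg-1 vertex = 10, p_9 = 8. Add edge {8,10}. Now deg[10]=0, deg[8]=1.
Final: two remaining deg-1 vertices are 8, 11. Add edge {8,11}.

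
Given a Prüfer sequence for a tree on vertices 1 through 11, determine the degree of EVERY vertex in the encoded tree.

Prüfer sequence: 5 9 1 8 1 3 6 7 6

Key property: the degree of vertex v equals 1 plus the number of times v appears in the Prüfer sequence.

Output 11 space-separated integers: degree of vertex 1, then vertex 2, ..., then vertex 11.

Answer: 3 1 2 1 2 3 2 2 2 1 1

Derivation:
p_1 = 5: count[5] becomes 1
p_2 = 9: count[9] becomes 1
p_3 = 1: count[1] becomes 1
p_4 = 8: count[8] becomes 1
p_5 = 1: count[1] becomes 2
p_6 = 3: count[3] becomes 1
p_7 = 6: count[6] becomes 1
p_8 = 7: count[7] becomes 1
p_9 = 6: count[6] becomes 2
Degrees (1 + count): deg[1]=1+2=3, deg[2]=1+0=1, deg[3]=1+1=2, deg[4]=1+0=1, deg[5]=1+1=2, deg[6]=1+2=3, deg[7]=1+1=2, deg[8]=1+1=2, deg[9]=1+1=2, deg[10]=1+0=1, deg[11]=1+0=1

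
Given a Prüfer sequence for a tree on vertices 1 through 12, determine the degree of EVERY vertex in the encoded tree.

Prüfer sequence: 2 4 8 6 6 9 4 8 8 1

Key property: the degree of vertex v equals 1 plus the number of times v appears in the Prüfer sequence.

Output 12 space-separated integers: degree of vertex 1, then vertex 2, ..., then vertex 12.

p_1 = 2: count[2] becomes 1
p_2 = 4: count[4] becomes 1
p_3 = 8: count[8] becomes 1
p_4 = 6: count[6] becomes 1
p_5 = 6: count[6] becomes 2
p_6 = 9: count[9] becomes 1
p_7 = 4: count[4] becomes 2
p_8 = 8: count[8] becomes 2
p_9 = 8: count[8] becomes 3
p_10 = 1: count[1] becomes 1
Degrees (1 + count): deg[1]=1+1=2, deg[2]=1+1=2, deg[3]=1+0=1, deg[4]=1+2=3, deg[5]=1+0=1, deg[6]=1+2=3, deg[7]=1+0=1, deg[8]=1+3=4, deg[9]=1+1=2, deg[10]=1+0=1, deg[11]=1+0=1, deg[12]=1+0=1

Answer: 2 2 1 3 1 3 1 4 2 1 1 1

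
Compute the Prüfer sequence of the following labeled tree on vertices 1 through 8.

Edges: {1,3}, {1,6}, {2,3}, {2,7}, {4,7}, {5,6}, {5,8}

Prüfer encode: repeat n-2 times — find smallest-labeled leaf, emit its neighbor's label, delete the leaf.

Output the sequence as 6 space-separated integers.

Step 1: leaves = {4,8}. Remove smallest leaf 4, emit neighbor 7.
Step 2: leaves = {7,8}. Remove smallest leaf 7, emit neighbor 2.
Step 3: leaves = {2,8}. Remove smallest leaf 2, emit neighbor 3.
Step 4: leaves = {3,8}. Remove smallest leaf 3, emit neighbor 1.
Step 5: leaves = {1,8}. Remove smallest leaf 1, emit neighbor 6.
Step 6: leaves = {6,8}. Remove smallest leaf 6, emit neighbor 5.
Done: 2 vertices remain (5, 8). Sequence = [7 2 3 1 6 5]

Answer: 7 2 3 1 6 5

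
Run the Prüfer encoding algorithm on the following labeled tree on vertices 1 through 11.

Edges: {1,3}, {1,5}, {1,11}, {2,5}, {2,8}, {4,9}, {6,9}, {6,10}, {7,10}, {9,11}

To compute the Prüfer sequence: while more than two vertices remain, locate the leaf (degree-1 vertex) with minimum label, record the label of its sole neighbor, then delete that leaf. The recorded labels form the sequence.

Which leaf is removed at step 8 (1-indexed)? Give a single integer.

Answer: 10

Derivation:
Step 1: current leaves = {3,4,7,8}. Remove leaf 3 (neighbor: 1).
Step 2: current leaves = {4,7,8}. Remove leaf 4 (neighbor: 9).
Step 3: current leaves = {7,8}. Remove leaf 7 (neighbor: 10).
Step 4: current leaves = {8,10}. Remove leaf 8 (neighbor: 2).
Step 5: current leaves = {2,10}. Remove leaf 2 (neighbor: 5).
Step 6: current leaves = {5,10}. Remove leaf 5 (neighbor: 1).
Step 7: current leaves = {1,10}. Remove leaf 1 (neighbor: 11).
Step 8: current leaves = {10,11}. Remove leaf 10 (neighbor: 6).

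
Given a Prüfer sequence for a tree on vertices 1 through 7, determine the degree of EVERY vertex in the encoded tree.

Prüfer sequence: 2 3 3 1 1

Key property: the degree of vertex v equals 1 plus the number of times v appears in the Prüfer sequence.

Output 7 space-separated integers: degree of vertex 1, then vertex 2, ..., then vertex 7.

Answer: 3 2 3 1 1 1 1

Derivation:
p_1 = 2: count[2] becomes 1
p_2 = 3: count[3] becomes 1
p_3 = 3: count[3] becomes 2
p_4 = 1: count[1] becomes 1
p_5 = 1: count[1] becomes 2
Degrees (1 + count): deg[1]=1+2=3, deg[2]=1+1=2, deg[3]=1+2=3, deg[4]=1+0=1, deg[5]=1+0=1, deg[6]=1+0=1, deg[7]=1+0=1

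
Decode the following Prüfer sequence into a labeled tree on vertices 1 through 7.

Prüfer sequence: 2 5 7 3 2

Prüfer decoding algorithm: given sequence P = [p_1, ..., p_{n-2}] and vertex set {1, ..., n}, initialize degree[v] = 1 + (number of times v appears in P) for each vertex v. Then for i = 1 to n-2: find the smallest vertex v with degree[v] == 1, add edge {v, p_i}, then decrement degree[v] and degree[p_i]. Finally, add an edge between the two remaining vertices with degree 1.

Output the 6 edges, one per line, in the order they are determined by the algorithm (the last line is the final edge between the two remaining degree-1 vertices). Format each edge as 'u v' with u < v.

Initial degrees: {1:1, 2:3, 3:2, 4:1, 5:2, 6:1, 7:2}
Step 1: smallest deg-1 vertex = 1, p_1 = 2. Add edge {1,2}. Now deg[1]=0, deg[2]=2.
Step 2: smallest deg-1 vertex = 4, p_2 = 5. Add edge {4,5}. Now deg[4]=0, deg[5]=1.
Step 3: smallest deg-1 vertex = 5, p_3 = 7. Add edge {5,7}. Now deg[5]=0, deg[7]=1.
Step 4: smallest deg-1 vertex = 6, p_4 = 3. Add edge {3,6}. Now deg[6]=0, deg[3]=1.
Step 5: smallest deg-1 vertex = 3, p_5 = 2. Add edge {2,3}. Now deg[3]=0, deg[2]=1.
Final: two remaining deg-1 vertices are 2, 7. Add edge {2,7}.

Answer: 1 2
4 5
5 7
3 6
2 3
2 7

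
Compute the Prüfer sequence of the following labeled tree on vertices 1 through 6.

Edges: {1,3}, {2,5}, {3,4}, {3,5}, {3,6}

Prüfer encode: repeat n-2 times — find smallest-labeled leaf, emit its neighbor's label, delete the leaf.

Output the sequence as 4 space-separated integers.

Step 1: leaves = {1,2,4,6}. Remove smallest leaf 1, emit neighbor 3.
Step 2: leaves = {2,4,6}. Remove smallest leaf 2, emit neighbor 5.
Step 3: leaves = {4,5,6}. Remove smallest leaf 4, emit neighbor 3.
Step 4: leaves = {5,6}. Remove smallest leaf 5, emit neighbor 3.
Done: 2 vertices remain (3, 6). Sequence = [3 5 3 3]

Answer: 3 5 3 3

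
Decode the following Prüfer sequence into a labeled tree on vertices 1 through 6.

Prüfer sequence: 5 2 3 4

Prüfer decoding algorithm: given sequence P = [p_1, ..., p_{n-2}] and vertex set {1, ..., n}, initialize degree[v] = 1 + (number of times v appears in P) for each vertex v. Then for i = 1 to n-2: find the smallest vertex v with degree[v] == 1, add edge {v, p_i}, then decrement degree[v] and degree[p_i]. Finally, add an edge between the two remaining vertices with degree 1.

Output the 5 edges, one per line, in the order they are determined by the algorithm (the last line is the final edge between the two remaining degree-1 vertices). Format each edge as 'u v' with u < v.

Initial degrees: {1:1, 2:2, 3:2, 4:2, 5:2, 6:1}
Step 1: smallest deg-1 vertex = 1, p_1 = 5. Add edge {1,5}. Now deg[1]=0, deg[5]=1.
Step 2: smallest deg-1 vertex = 5, p_2 = 2. Add edge {2,5}. Now deg[5]=0, deg[2]=1.
Step 3: smallest deg-1 vertex = 2, p_3 = 3. Add edge {2,3}. Now deg[2]=0, deg[3]=1.
Step 4: smallest deg-1 vertex = 3, p_4 = 4. Add edge {3,4}. Now deg[3]=0, deg[4]=1.
Final: two remaining deg-1 vertices are 4, 6. Add edge {4,6}.

Answer: 1 5
2 5
2 3
3 4
4 6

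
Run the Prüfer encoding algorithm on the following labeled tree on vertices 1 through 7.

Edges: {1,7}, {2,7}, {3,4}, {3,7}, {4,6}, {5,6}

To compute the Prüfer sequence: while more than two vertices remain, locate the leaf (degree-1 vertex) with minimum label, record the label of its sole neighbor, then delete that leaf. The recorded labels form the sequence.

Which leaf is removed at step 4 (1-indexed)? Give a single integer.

Step 1: current leaves = {1,2,5}. Remove leaf 1 (neighbor: 7).
Step 2: current leaves = {2,5}. Remove leaf 2 (neighbor: 7).
Step 3: current leaves = {5,7}. Remove leaf 5 (neighbor: 6).
Step 4: current leaves = {6,7}. Remove leaf 6 (neighbor: 4).

Answer: 6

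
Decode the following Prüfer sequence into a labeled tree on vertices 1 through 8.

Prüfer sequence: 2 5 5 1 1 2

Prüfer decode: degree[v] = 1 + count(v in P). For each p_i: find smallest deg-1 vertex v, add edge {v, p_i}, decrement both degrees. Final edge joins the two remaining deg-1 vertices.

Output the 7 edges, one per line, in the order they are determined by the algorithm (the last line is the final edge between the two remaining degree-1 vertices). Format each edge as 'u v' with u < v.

Answer: 2 3
4 5
5 6
1 5
1 7
1 2
2 8

Derivation:
Initial degrees: {1:3, 2:3, 3:1, 4:1, 5:3, 6:1, 7:1, 8:1}
Step 1: smallest deg-1 vertex = 3, p_1 = 2. Add edge {2,3}. Now deg[3]=0, deg[2]=2.
Step 2: smallest deg-1 vertex = 4, p_2 = 5. Add edge {4,5}. Now deg[4]=0, deg[5]=2.
Step 3: smallest deg-1 vertex = 6, p_3 = 5. Add edge {5,6}. Now deg[6]=0, deg[5]=1.
Step 4: smallest deg-1 vertex = 5, p_4 = 1. Add edge {1,5}. Now deg[5]=0, deg[1]=2.
Step 5: smallest deg-1 vertex = 7, p_5 = 1. Add edge {1,7}. Now deg[7]=0, deg[1]=1.
Step 6: smallest deg-1 vertex = 1, p_6 = 2. Add edge {1,2}. Now deg[1]=0, deg[2]=1.
Final: two remaining deg-1 vertices are 2, 8. Add edge {2,8}.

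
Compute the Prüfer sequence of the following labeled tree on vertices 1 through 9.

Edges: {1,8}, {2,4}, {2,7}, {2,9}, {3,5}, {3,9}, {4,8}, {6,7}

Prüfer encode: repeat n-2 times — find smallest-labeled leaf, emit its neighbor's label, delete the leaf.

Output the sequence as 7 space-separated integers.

Answer: 8 3 9 7 2 4 2

Derivation:
Step 1: leaves = {1,5,6}. Remove smallest leaf 1, emit neighbor 8.
Step 2: leaves = {5,6,8}. Remove smallest leaf 5, emit neighbor 3.
Step 3: leaves = {3,6,8}. Remove smallest leaf 3, emit neighbor 9.
Step 4: leaves = {6,8,9}. Remove smallest leaf 6, emit neighbor 7.
Step 5: leaves = {7,8,9}. Remove smallest leaf 7, emit neighbor 2.
Step 6: leaves = {8,9}. Remove smallest leaf 8, emit neighbor 4.
Step 7: leaves = {4,9}. Remove smallest leaf 4, emit neighbor 2.
Done: 2 vertices remain (2, 9). Sequence = [8 3 9 7 2 4 2]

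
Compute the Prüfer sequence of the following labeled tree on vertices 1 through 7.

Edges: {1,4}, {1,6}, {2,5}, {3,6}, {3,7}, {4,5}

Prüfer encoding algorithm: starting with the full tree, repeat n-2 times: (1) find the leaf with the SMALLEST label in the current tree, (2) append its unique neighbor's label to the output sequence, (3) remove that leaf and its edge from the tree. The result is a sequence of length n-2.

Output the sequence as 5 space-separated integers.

Step 1: leaves = {2,7}. Remove smallest leaf 2, emit neighbor 5.
Step 2: leaves = {5,7}. Remove smallest leaf 5, emit neighbor 4.
Step 3: leaves = {4,7}. Remove smallest leaf 4, emit neighbor 1.
Step 4: leaves = {1,7}. Remove smallest leaf 1, emit neighbor 6.
Step 5: leaves = {6,7}. Remove smallest leaf 6, emit neighbor 3.
Done: 2 vertices remain (3, 7). Sequence = [5 4 1 6 3]

Answer: 5 4 1 6 3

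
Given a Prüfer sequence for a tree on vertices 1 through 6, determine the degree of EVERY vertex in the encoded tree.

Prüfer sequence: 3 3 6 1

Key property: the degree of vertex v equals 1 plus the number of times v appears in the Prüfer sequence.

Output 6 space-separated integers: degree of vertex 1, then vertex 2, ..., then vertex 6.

Answer: 2 1 3 1 1 2

Derivation:
p_1 = 3: count[3] becomes 1
p_2 = 3: count[3] becomes 2
p_3 = 6: count[6] becomes 1
p_4 = 1: count[1] becomes 1
Degrees (1 + count): deg[1]=1+1=2, deg[2]=1+0=1, deg[3]=1+2=3, deg[4]=1+0=1, deg[5]=1+0=1, deg[6]=1+1=2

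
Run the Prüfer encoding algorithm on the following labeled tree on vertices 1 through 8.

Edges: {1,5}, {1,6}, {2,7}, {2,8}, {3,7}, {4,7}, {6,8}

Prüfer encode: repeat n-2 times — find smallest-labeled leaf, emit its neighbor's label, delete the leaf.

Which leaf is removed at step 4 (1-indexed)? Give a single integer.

Step 1: current leaves = {3,4,5}. Remove leaf 3 (neighbor: 7).
Step 2: current leaves = {4,5}. Remove leaf 4 (neighbor: 7).
Step 3: current leaves = {5,7}. Remove leaf 5 (neighbor: 1).
Step 4: current leaves = {1,7}. Remove leaf 1 (neighbor: 6).

Answer: 1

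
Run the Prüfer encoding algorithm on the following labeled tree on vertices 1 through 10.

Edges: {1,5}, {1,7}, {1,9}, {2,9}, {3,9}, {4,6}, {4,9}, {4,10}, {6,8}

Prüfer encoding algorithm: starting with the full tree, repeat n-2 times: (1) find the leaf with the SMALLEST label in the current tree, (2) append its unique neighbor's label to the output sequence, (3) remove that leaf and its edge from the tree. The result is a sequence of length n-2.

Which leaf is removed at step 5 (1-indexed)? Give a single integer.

Answer: 1

Derivation:
Step 1: current leaves = {2,3,5,7,8,10}. Remove leaf 2 (neighbor: 9).
Step 2: current leaves = {3,5,7,8,10}. Remove leaf 3 (neighbor: 9).
Step 3: current leaves = {5,7,8,10}. Remove leaf 5 (neighbor: 1).
Step 4: current leaves = {7,8,10}. Remove leaf 7 (neighbor: 1).
Step 5: current leaves = {1,8,10}. Remove leaf 1 (neighbor: 9).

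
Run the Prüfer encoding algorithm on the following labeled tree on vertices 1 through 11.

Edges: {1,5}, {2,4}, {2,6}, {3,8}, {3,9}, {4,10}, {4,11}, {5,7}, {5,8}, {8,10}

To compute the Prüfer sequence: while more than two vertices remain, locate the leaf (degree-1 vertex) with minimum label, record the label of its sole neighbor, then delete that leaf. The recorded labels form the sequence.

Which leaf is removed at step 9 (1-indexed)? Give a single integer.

Step 1: current leaves = {1,6,7,9,11}. Remove leaf 1 (neighbor: 5).
Step 2: current leaves = {6,7,9,11}. Remove leaf 6 (neighbor: 2).
Step 3: current leaves = {2,7,9,11}. Remove leaf 2 (neighbor: 4).
Step 4: current leaves = {7,9,11}. Remove leaf 7 (neighbor: 5).
Step 5: current leaves = {5,9,11}. Remove leaf 5 (neighbor: 8).
Step 6: current leaves = {9,11}. Remove leaf 9 (neighbor: 3).
Step 7: current leaves = {3,11}. Remove leaf 3 (neighbor: 8).
Step 8: current leaves = {8,11}. Remove leaf 8 (neighbor: 10).
Step 9: current leaves = {10,11}. Remove leaf 10 (neighbor: 4).

Answer: 10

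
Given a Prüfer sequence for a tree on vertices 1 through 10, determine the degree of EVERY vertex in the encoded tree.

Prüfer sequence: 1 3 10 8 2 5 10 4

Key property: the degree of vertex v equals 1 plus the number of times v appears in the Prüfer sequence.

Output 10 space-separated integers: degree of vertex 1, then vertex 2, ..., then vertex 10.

Answer: 2 2 2 2 2 1 1 2 1 3

Derivation:
p_1 = 1: count[1] becomes 1
p_2 = 3: count[3] becomes 1
p_3 = 10: count[10] becomes 1
p_4 = 8: count[8] becomes 1
p_5 = 2: count[2] becomes 1
p_6 = 5: count[5] becomes 1
p_7 = 10: count[10] becomes 2
p_8 = 4: count[4] becomes 1
Degrees (1 + count): deg[1]=1+1=2, deg[2]=1+1=2, deg[3]=1+1=2, deg[4]=1+1=2, deg[5]=1+1=2, deg[6]=1+0=1, deg[7]=1+0=1, deg[8]=1+1=2, deg[9]=1+0=1, deg[10]=1+2=3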